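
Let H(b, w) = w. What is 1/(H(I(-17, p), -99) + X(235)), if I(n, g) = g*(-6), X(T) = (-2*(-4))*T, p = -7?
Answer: 1/1781 ≈ 0.00056148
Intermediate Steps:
X(T) = 8*T
I(n, g) = -6*g
1/(H(I(-17, p), -99) + X(235)) = 1/(-99 + 8*235) = 1/(-99 + 1880) = 1/1781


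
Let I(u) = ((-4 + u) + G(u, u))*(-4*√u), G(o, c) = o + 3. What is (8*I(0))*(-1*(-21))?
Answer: 0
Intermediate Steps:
G(o, c) = 3 + o
I(u) = -4*√u*(-1 + 2*u) (I(u) = ((-4 + u) + (3 + u))*(-4*√u) = (-1 + 2*u)*(-4*√u) = -4*√u*(-1 + 2*u))
(8*I(0))*(-1*(-21)) = (8*(√0*(4 - 8*0)))*(-1*(-21)) = (8*(0*(4 + 0)))*21 = (8*(0*4))*21 = (8*0)*21 = 0*21 = 0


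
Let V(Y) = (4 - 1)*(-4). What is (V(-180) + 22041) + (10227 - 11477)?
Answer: 20779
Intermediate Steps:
V(Y) = -12 (V(Y) = 3*(-4) = -12)
(V(-180) + 22041) + (10227 - 11477) = (-12 + 22041) + (10227 - 11477) = 22029 - 1250 = 20779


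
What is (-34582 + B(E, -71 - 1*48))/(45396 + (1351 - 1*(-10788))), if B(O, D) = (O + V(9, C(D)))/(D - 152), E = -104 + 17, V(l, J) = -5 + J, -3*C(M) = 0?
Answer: -1874326/3118397 ≈ -0.60105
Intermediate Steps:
C(M) = 0 (C(M) = -⅓*0 = 0)
E = -87
B(O, D) = (-5 + O)/(-152 + D) (B(O, D) = (O + (-5 + 0))/(D - 152) = (O - 5)/(-152 + D) = (-5 + O)/(-152 + D))
(-34582 + B(E, -71 - 1*48))/(45396 + (1351 - 1*(-10788))) = (-34582 + (-5 - 87)/(-152 + (-71 - 1*48)))/(45396 + (1351 - 1*(-10788))) = (-34582 - 92/(-152 + (-71 - 48)))/(45396 + (1351 + 10788)) = (-34582 - 92/(-152 - 119))/(45396 + 12139) = (-34582 - 92/(-271))/57535 = (-34582 - 1/271*(-92))*(1/57535) = (-34582 + 92/271)*(1/57535) = -9371630/271*1/57535 = -1874326/3118397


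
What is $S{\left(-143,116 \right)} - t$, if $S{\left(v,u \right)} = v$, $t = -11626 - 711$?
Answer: $12194$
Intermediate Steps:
$t = -12337$ ($t = -11626 - 711 = -12337$)
$S{\left(-143,116 \right)} - t = -143 - -12337 = -143 + 12337 = 12194$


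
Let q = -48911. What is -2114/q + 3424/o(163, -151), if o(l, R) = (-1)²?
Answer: 167473378/48911 ≈ 3424.0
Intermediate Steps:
o(l, R) = 1
-2114/q + 3424/o(163, -151) = -2114/(-48911) + 3424/1 = -2114*(-1/48911) + 3424*1 = 2114/48911 + 3424 = 167473378/48911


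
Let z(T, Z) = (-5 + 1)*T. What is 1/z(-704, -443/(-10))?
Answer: 1/2816 ≈ 0.00035511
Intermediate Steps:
z(T, Z) = -4*T
1/z(-704, -443/(-10)) = 1/(-4*(-704)) = 1/2816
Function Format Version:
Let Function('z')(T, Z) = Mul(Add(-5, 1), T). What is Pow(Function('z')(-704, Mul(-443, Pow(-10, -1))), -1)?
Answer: Rational(1, 2816) ≈ 0.00035511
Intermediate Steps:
Function('z')(T, Z) = Mul(-4, T)
Pow(Function('z')(-704, Mul(-443, Pow(-10, -1))), -1) = Pow(Mul(-4, -704), -1) = Pow(2816, -1) = Rational(1, 2816)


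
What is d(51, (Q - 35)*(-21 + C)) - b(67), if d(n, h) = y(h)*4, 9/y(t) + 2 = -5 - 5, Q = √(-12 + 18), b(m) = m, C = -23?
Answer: -70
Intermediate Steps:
Q = √6 ≈ 2.4495
y(t) = -¾ (y(t) = 9/(-2 + (-5 - 5)) = 9/(-2 - 10) = 9/(-12) = 9*(-1/12) = -¾)
d(n, h) = -3 (d(n, h) = -¾*4 = -3)
d(51, (Q - 35)*(-21 + C)) - b(67) = -3 - 1*67 = -3 - 67 = -70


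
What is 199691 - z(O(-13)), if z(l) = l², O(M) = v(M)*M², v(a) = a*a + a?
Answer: -694860805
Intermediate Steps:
v(a) = a + a² (v(a) = a² + a = a + a²)
O(M) = M³*(1 + M) (O(M) = (M*(1 + M))*M² = M³*(1 + M))
199691 - z(O(-13)) = 199691 - ((-13)³*(1 - 13))² = 199691 - (-2197*(-12))² = 199691 - 1*26364² = 199691 - 1*695060496 = 199691 - 695060496 = -694860805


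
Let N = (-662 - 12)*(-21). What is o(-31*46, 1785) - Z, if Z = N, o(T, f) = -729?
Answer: -14883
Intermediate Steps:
N = 14154 (N = -674*(-21) = 14154)
Z = 14154
o(-31*46, 1785) - Z = -729 - 1*14154 = -729 - 14154 = -14883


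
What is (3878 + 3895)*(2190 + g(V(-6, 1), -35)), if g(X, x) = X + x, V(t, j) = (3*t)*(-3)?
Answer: 17170557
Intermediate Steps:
V(t, j) = -9*t
(3878 + 3895)*(2190 + g(V(-6, 1), -35)) = (3878 + 3895)*(2190 + (-9*(-6) - 35)) = 7773*(2190 + (54 - 35)) = 7773*(2190 + 19) = 7773*2209 = 17170557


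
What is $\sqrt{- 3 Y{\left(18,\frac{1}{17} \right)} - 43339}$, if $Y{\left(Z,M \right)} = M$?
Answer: $\frac{i \sqrt{12525022}}{17} \approx 208.18 i$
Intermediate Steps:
$\sqrt{- 3 Y{\left(18,\frac{1}{17} \right)} - 43339} = \sqrt{- \frac{3}{17} - 43339} = \sqrt{- \frac{736766}{17}} = \frac{i \sqrt{12525022}}{17}$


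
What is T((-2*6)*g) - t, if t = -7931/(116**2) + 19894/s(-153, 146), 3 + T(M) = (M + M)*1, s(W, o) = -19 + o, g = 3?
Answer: -394854827/1708912 ≈ -231.06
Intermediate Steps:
T(M) = -3 + 2*M (T(M) = -3 + (M + M)*1 = -3 + (2*M)*1 = -3 + 2*M)
t = 266686427/1708912 (t = -7931/(116**2) + 19894/(-19 + 146) = -7931/13456 + 19894/127 = 266686427/1708912 ≈ 156.06)
T((-2*6)*g) - t = (-3 + 2*(-2*6*3)) - 1*266686427/1708912 = (-3 + 2*(-12*3)) - 266686427/1708912 = (-3 + 2*(-36)) - 266686427/1708912 = (-3 - 72) - 266686427/1708912 = -75 - 266686427/1708912 = -394854827/1708912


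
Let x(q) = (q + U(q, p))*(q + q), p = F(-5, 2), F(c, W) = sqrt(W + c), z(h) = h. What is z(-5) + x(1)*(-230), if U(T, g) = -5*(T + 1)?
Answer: 4135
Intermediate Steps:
p = I*sqrt(3) (p = sqrt(2 - 5) = sqrt(-3) = I*sqrt(3) ≈ 1.732*I)
U(T, g) = -5 - 5*T (U(T, g) = -5*(1 + T) = -5 - 5*T)
x(q) = 2*q*(-5 - 4*q) (x(q) = (q + (-5 - 5*q))*(q + q) = (-5 - 4*q)*(2*q) = 2*q*(-5 - 4*q))
z(-5) + x(1)*(-230) = -5 - 2*1*(5 + 4*1)*(-230) = -5 - 2*1*(5 + 4)*(-230) = -5 - 2*1*9*(-230) = -5 - 18*(-230) = -5 + 4140 = 4135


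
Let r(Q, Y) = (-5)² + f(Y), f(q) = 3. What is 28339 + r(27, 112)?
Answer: 28367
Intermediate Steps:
r(Q, Y) = 28 (r(Q, Y) = (-5)² + 3 = 25 + 3 = 28)
28339 + r(27, 112) = 28339 + 28 = 28367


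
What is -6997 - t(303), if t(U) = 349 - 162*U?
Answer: 41740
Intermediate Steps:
-6997 - t(303) = -6997 - (349 - 162*303) = -6997 - (349 - 49086) = -6997 - 1*(-48737) = -6997 + 48737 = 41740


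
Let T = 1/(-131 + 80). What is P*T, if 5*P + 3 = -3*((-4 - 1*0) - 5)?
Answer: -8/85 ≈ -0.094118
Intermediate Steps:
P = 24/5 (P = -⅗ + (-3*((-4 - 1*0) - 5))/5 = -⅗ + (-3*((-4 + 0) - 5))/5 = -⅗ + (-3*(-4 - 5))/5 = -⅗ + (-3*(-9))/5 = -⅗ + (⅕)*27 = -⅗ + 27/5 = 24/5 ≈ 4.8000)
T = -1/51 (T = 1/(-51) = -1/51 ≈ -0.019608)
P*T = (24/5)*(-1/51) = -8/85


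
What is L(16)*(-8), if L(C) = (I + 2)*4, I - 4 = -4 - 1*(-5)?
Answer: -224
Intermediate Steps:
I = 5 (I = 4 + (-4 - 1*(-5)) = 4 + (-4 + 5) = 4 + 1 = 5)
L(C) = 28 (L(C) = (5 + 2)*4 = 7*4 = 28)
L(16)*(-8) = 28*(-8) = -224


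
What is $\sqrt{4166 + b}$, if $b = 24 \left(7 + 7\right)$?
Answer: $\sqrt{4502} \approx 67.097$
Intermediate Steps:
$b = 336$ ($b = 24 \cdot 14 = 336$)
$\sqrt{4166 + b} = \sqrt{4166 + 336} = \sqrt{4502}$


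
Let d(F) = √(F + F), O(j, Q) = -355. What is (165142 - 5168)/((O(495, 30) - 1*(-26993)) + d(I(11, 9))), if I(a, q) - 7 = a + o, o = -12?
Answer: 1065346853/177395758 - 79987*√3/177395758 ≈ 6.0047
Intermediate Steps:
I(a, q) = -5 + a (I(a, q) = 7 + (a - 12) = 7 + (-12 + a) = -5 + a)
d(F) = √2*√F (d(F) = √(2*F) = √2*√F)
(165142 - 5168)/((O(495, 30) - 1*(-26993)) + d(I(11, 9))) = (165142 - 5168)/((-355 - 1*(-26993)) + √2*√(-5 + 11)) = 159974/((-355 + 26993) + √2*√6) = 159974/(26638 + 2*√3)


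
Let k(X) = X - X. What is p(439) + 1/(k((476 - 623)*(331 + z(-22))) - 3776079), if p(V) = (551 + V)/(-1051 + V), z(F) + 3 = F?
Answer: -207684379/128386686 ≈ -1.6176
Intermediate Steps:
z(F) = -3 + F
k(X) = 0
p(V) = (551 + V)/(-1051 + V)
p(439) + 1/(k((476 - 623)*(331 + z(-22))) - 3776079) = (551 + 439)/(-1051 + 439) + 1/(0 - 3776079) = 990/(-612) + 1/(-3776079) = -1/612*990 - 1/3776079 = -55/34 - 1/3776079 = -207684379/128386686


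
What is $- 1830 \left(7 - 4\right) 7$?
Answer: $-38430$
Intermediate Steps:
$- 1830 \left(7 - 4\right) 7 = - 1830 \cdot 3 \cdot 7 = \left(-1830\right) 21 = -38430$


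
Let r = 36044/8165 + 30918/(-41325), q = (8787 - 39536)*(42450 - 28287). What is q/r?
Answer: -9796344380378025/82471522 ≈ -1.1878e+8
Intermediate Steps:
q = -435498087 (q = -30749*14163 = -435498087)
r = 82471522/22494575 (r = 36044*(1/8165) + 30918*(-1/41325) = 36044/8165 - 10306/13775 = 82471522/22494575 ≈ 3.6663)
q/r = -435498087/82471522/22494575 = -435498087*22494575/82471522 = -9796344380378025/82471522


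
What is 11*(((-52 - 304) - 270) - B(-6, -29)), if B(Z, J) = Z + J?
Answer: -6501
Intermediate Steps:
B(Z, J) = J + Z
11*(((-52 - 304) - 270) - B(-6, -29)) = 11*(((-52 - 304) - 270) - (-29 - 6)) = 11*((-356 - 270) - 1*(-35)) = 11*(-626 + 35) = 11*(-591) = -6501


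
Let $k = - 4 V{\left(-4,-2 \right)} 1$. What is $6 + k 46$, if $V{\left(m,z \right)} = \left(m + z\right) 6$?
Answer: $6630$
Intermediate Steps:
$V{\left(m,z \right)} = 6 m + 6 z$
$k = 144$ ($k = - 4 \left(6 \left(-4\right) + 6 \left(-2\right)\right) 1 = - 4 \left(-24 - 12\right) 1 = \left(-4\right) \left(-36\right) 1 = 144 \cdot 1 = 144$)
$6 + k 46 = 6 + 144 \cdot 46 = 6 + 6624 = 6630$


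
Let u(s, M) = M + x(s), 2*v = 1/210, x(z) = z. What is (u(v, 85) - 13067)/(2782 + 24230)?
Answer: -5452439/11345040 ≈ -0.48060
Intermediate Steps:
v = 1/420 (v = (½)/210 = (½)*(1/210) = 1/420 ≈ 0.0023810)
u(s, M) = M + s
(u(v, 85) - 13067)/(2782 + 24230) = ((85 + 1/420) - 13067)/(2782 + 24230) = (35701/420 - 13067)/27012 = -5452439/420*1/27012 = -5452439/11345040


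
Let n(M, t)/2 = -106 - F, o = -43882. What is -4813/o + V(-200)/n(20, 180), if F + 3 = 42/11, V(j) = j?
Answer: 2157019/2062454 ≈ 1.0459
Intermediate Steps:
F = 9/11 (F = -3 + 42/11 = 9/11 ≈ 0.81818)
n(M, t) = -2350/11 (n(M, t) = 2*(-106 - 1*9/11) = 2*(-106 - 9/11) = 2*(-1175/11) = -2350/11)
-4813/o + V(-200)/n(20, 180) = -4813/(-43882) - 200/(-2350/11) = -4813*(-1/43882) - 200*(-11/2350) = 4813/43882 + 44/47 = 2157019/2062454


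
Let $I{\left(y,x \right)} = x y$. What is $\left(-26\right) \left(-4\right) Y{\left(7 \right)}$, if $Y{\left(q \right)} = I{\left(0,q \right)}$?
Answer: $0$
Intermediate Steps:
$Y{\left(q \right)} = 0$ ($Y{\left(q \right)} = q 0 = 0$)
$\left(-26\right) \left(-4\right) Y{\left(7 \right)} = \left(-26\right) \left(-4\right) 0 = 104 \cdot 0 = 0$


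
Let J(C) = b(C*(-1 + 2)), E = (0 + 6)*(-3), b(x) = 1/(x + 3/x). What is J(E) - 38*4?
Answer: -16574/109 ≈ -152.05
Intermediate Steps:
E = -18 (E = 6*(-3) = -18)
J(C) = C/(3 + C²) (J(C) = (C*(-1 + 2))/(3 + (C*(-1 + 2))²) = (C*1)/(3 + (C*1)²) = C/(3 + C²))
J(E) - 38*4 = -18/(3 + (-18)²) - 38*4 = -18/(3 + 324) - 152 = -18/327 - 152 = -18*1/327 - 152 = -6/109 - 152 = -16574/109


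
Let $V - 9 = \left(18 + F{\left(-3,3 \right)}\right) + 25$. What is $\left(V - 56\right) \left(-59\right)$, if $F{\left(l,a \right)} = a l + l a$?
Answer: $1298$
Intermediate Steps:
$F{\left(l,a \right)} = 2 a l$ ($F{\left(l,a \right)} = a l + a l = 2 a l$)
$V = 34$ ($V = 9 + \left(\left(18 + 2 \cdot 3 \left(-3\right)\right) + 25\right) = 9 + \left(\left(18 - 18\right) + 25\right) = 9 + \left(0 + 25\right) = 9 + 25 = 34$)
$\left(V - 56\right) \left(-59\right) = \left(34 - 56\right) \left(-59\right) = \left(-22\right) \left(-59\right) = 1298$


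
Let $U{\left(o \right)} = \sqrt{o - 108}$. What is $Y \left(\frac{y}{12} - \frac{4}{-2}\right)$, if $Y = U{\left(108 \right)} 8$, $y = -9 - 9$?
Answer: $0$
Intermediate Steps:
$U{\left(o \right)} = \sqrt{-108 + o}$
$y = -18$
$Y = 0$ ($Y = \sqrt{-108 + 108} \cdot 8 = \sqrt{0} \cdot 8 = 0 \cdot 8 = 0$)
$Y \left(\frac{y}{12} - \frac{4}{-2}\right) = 0 \left(- \frac{18}{12} - \frac{4}{-2}\right) = 0 \left(\left(-18\right) \frac{1}{12} - -2\right) = 0 \left(- \frac{3}{2} + 2\right) = 0 \cdot \frac{1}{2} = 0$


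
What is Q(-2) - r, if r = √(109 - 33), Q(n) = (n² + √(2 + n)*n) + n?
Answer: 2 - 2*√19 ≈ -6.7178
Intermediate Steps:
Q(n) = n + n² + n*√(2 + n) (Q(n) = (n² + n*√(2 + n)) + n = n + n² + n*√(2 + n))
r = 2*√19 (r = √76 = 2*√19 ≈ 8.7178)
Q(-2) - r = -2*(1 - 2 + √(2 - 2)) - 2*√19 = -2*(1 - 2 + √0) - 2*√19 = -2*(1 - 2 + 0) - 2*√19 = -2*(-1) - 2*√19 = 2 - 2*√19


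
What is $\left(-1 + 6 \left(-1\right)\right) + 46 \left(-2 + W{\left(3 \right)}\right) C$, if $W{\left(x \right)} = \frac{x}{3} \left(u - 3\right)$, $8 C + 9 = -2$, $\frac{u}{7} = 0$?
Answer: $\frac{1237}{4} \approx 309.25$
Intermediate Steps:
$u = 0$ ($u = 7 \cdot 0 = 0$)
$C = - \frac{11}{8}$ ($C = - \frac{9}{8} + \frac{1}{8} \left(-2\right) = - \frac{9}{8} - \frac{1}{4} = - \frac{11}{8} \approx -1.375$)
$W{\left(x \right)} = - x$ ($W{\left(x \right)} = \frac{x}{3} \left(0 - 3\right) = x \frac{1}{3} \left(-3\right) = \frac{x}{3} \left(-3\right) = - x$)
$\left(-1 + 6 \left(-1\right)\right) + 46 \left(-2 + W{\left(3 \right)}\right) C = \left(-1 + 6 \left(-1\right)\right) + 46 \left(-2 - 3\right) \left(- \frac{11}{8}\right) = \left(-1 - 6\right) + 46 \left(-2 - 3\right) \left(- \frac{11}{8}\right) = -7 + 46 \left(\left(-5\right) \left(- \frac{11}{8}\right)\right) = -7 + 46 \cdot \frac{55}{8} = -7 + \frac{1265}{4} = \frac{1237}{4}$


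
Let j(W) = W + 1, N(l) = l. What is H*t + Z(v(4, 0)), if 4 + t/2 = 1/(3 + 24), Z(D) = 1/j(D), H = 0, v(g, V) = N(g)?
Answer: 1/5 ≈ 0.20000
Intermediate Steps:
v(g, V) = g
j(W) = 1 + W
Z(D) = 1/(1 + D)
t = -214/27 (t = -8 + 2/(3 + 24) = -8 + 2/27 = -214/27 ≈ -7.9259)
H*t + Z(v(4, 0)) = 0*(-214/27) + 1/(1 + 4) = 0 + 1/5 = 1/5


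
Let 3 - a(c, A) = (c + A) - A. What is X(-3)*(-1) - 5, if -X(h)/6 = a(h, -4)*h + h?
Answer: -131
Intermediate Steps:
a(c, A) = 3 - c (a(c, A) = 3 - ((c + A) - A) = 3 - ((A + c) - A) = 3 - c)
X(h) = -6*h - 6*h*(3 - h) (X(h) = -6*((3 - h)*h + h) = -6*(h*(3 - h) + h) = -6*(h + h*(3 - h)) = -6*h - 6*h*(3 - h))
X(-3)*(-1) - 5 = (6*(-3)*(-4 - 3))*(-1) - 5 = (6*(-3)*(-7))*(-1) - 5 = 126*(-1) - 5 = -126 - 5 = -131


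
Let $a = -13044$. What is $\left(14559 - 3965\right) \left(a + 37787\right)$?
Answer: $262127342$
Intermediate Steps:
$\left(14559 - 3965\right) \left(a + 37787\right) = \left(14559 - 3965\right) \left(-13044 + 37787\right) = 10594 \cdot 24743 = 262127342$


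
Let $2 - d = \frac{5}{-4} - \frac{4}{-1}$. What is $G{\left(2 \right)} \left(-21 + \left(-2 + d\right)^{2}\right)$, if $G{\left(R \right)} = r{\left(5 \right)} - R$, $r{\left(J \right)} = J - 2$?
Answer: $- \frac{215}{16} \approx -13.438$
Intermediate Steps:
$r{\left(J \right)} = -2 + J$
$G{\left(R \right)} = 3 - R$ ($G{\left(R \right)} = \left(-2 + 5\right) - R = 3 - R$)
$d = - \frac{3}{4}$ ($d = 2 - \left(\frac{5}{-4} - \frac{4}{-1}\right) = 2 - \left(5 \left(- \frac{1}{4}\right) - -4\right) = 2 - \left(- \frac{5}{4} + 4\right) = 2 - \frac{11}{4} = - \frac{3}{4} \approx -0.75$)
$G{\left(2 \right)} \left(-21 + \left(-2 + d\right)^{2}\right) = \left(3 - 2\right) \left(-21 + \left(-2 - \frac{3}{4}\right)^{2}\right) = \left(3 - 2\right) \left(-21 + \left(- \frac{11}{4}\right)^{2}\right) = 1 \left(-21 + \frac{121}{16}\right) = 1 \left(- \frac{215}{16}\right) = - \frac{215}{16}$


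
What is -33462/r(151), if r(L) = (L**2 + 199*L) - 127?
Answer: -3042/4793 ≈ -0.63468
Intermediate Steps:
r(L) = -127 + L**2 + 199*L
-33462/r(151) = -33462/(-127 + 151**2 + 199*151) = -33462/(-127 + 22801 + 30049) = -33462/52723 = -33462*1/52723 = -3042/4793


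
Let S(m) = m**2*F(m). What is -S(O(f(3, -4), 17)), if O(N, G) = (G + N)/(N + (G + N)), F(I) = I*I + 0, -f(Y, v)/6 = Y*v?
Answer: -62742241/671898241 ≈ -0.093381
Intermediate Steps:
f(Y, v) = -6*Y*v
F(I) = I**2 (F(I) = I**2 + 0 = I**2)
O(N, G) = (G + N)/(G + 2*N)
S(m) = m**4 (S(m) = m**2*m**2 = m**4)
-S(O(f(3, -4), 17)) = -((17 - 6*3*(-4))/(17 + 2*(-6*3*(-4))))**4 = -((17 + 72)/(17 + 2*72))**4 = -(89/(17 + 144))**4 = -(89/161)**4 = -1*62742241/671898241 = -62742241/671898241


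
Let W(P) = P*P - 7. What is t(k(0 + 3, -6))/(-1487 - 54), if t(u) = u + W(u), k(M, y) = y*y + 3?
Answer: -1553/1541 ≈ -1.0078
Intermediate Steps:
W(P) = -7 + P² (W(P) = P² - 7 = -7 + P²)
k(M, y) = 3 + y² (k(M, y) = y² + 3 = 3 + y²)
t(u) = -7 + u + u² (t(u) = u + (-7 + u²) = -7 + u + u²)
t(k(0 + 3, -6))/(-1487 - 54) = (-7 + (3 + (-6)²) + (3 + (-6)²)²)/(-1487 - 54) = (-7 + (3 + 36) + (3 + 36)²)/(-1541) = -(-7 + 39 + 39²)/1541 = -(-7 + 39 + 1521)/1541 = -1/1541*1553 = -1553/1541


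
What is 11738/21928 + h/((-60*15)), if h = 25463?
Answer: -34236779/1233450 ≈ -27.757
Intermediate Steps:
11738/21928 + h/((-60*15)) = 11738/21928 + 25463/((-60*15)) = 11738*(1/21928) + 25463/(-900) = 5869/10964 + 25463*(-1/900) = 5869/10964 - 25463/900 = -34236779/1233450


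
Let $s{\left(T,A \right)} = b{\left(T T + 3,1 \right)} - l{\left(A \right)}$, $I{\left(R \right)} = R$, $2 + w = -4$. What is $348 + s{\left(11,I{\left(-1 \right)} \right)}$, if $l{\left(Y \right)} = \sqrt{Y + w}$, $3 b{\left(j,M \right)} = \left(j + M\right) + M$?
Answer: $390 - i \sqrt{7} \approx 390.0 - 2.6458 i$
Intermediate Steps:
$w = -6$ ($w = -2 - 4 = -6$)
$b{\left(j,M \right)} = \frac{j}{3} + \frac{2 M}{3}$ ($b{\left(j,M \right)} = \frac{\left(j + M\right) + M}{3} = \frac{\left(M + j\right) + M}{3} = \frac{j + 2 M}{3} = \frac{j}{3} + \frac{2 M}{3}$)
$l{\left(Y \right)} = \sqrt{-6 + Y}$ ($l{\left(Y \right)} = \sqrt{Y - 6} = \sqrt{-6 + Y}$)
$s{\left(T,A \right)} = \frac{5}{3} - \sqrt{-6 + A} + \frac{T^{2}}{3}$ ($s{\left(T,A \right)} = \left(\frac{T T + 3}{3} + \frac{2}{3} \cdot 1\right) - \sqrt{-6 + A} = \left(\frac{T^{2} + 3}{3} + \frac{2}{3}\right) - \sqrt{-6 + A} = \left(\frac{3 + T^{2}}{3} + \frac{2}{3}\right) - \sqrt{-6 + A} = \left(\left(1 + \frac{T^{2}}{3}\right) + \frac{2}{3}\right) - \sqrt{-6 + A} = \left(\frac{5}{3} + \frac{T^{2}}{3}\right) - \sqrt{-6 + A} = \frac{5}{3} - \sqrt{-6 + A} + \frac{T^{2}}{3}$)
$348 + s{\left(11,I{\left(-1 \right)} \right)} = 348 + \left(\frac{5}{3} - \sqrt{-6 - 1} + \frac{11^{2}}{3}\right) = 348 + \left(\frac{5}{3} - \sqrt{-7} + \frac{1}{3} \cdot 121\right) = 348 + \left(\frac{5}{3} - i \sqrt{7} + \frac{121}{3}\right) = 348 + \left(42 - i \sqrt{7}\right) = 390 - i \sqrt{7}$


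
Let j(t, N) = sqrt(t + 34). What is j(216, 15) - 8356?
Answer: -8356 + 5*sqrt(10) ≈ -8340.2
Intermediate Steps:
j(t, N) = sqrt(34 + t)
j(216, 15) - 8356 = sqrt(34 + 216) - 8356 = sqrt(250) - 8356 = 5*sqrt(10) - 8356 = -8356 + 5*sqrt(10)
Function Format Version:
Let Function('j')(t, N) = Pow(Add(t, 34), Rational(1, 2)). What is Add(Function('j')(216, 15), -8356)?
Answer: Add(-8356, Mul(5, Pow(10, Rational(1, 2)))) ≈ -8340.2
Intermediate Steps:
Function('j')(t, N) = Pow(Add(34, t), Rational(1, 2))
Add(Function('j')(216, 15), -8356) = Add(Pow(Add(34, 216), Rational(1, 2)), -8356) = Add(Pow(250, Rational(1, 2)), -8356) = Add(Mul(5, Pow(10, Rational(1, 2))), -8356) = Add(-8356, Mul(5, Pow(10, Rational(1, 2))))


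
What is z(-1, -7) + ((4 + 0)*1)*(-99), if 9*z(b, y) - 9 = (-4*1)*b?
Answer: -3551/9 ≈ -394.56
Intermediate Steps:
z(b, y) = 1 - 4*b/9 (z(b, y) = 1 + ((-4*1)*b)/9 = 1 + (-4*b)/9 = 1 - 4*b/9)
z(-1, -7) + ((4 + 0)*1)*(-99) = (1 - 4/9*(-1)) + ((4 + 0)*1)*(-99) = (1 + 4/9) + (4*1)*(-99) = 13/9 + 4*(-99) = 13/9 - 396 = -3551/9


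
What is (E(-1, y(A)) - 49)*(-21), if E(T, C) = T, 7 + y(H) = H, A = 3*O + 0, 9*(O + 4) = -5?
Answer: 1050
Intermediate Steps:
O = -41/9 (O = -4 + (⅑)*(-5) = -4 - 5/9 = -41/9 ≈ -4.5556)
A = -41/3 (A = 3*(-41/9) + 0 = -41/3 + 0 = -41/3 ≈ -13.667)
y(H) = -7 + H
(E(-1, y(A)) - 49)*(-21) = (-1 - 49)*(-21) = -50*(-21) = 1050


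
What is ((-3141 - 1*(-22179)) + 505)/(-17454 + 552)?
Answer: -19543/16902 ≈ -1.1563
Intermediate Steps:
((-3141 - 1*(-22179)) + 505)/(-17454 + 552) = ((-3141 + 22179) + 505)/(-16902) = (19038 + 505)*(-1/16902) = 19543*(-1/16902) = -19543/16902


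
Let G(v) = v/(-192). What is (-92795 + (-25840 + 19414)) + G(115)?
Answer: -19050547/192 ≈ -99222.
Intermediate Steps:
G(v) = -v/192 (G(v) = v*(-1/192) = -v/192)
(-92795 + (-25840 + 19414)) + G(115) = (-92795 + (-25840 + 19414)) - 1/192*115 = (-92795 - 6426) - 115/192 = -99221 - 115/192 = -19050547/192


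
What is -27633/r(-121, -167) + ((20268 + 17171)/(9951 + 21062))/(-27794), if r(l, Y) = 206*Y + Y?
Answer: 7939223281345/9932541635406 ≈ 0.79931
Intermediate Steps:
r(l, Y) = 207*Y
-27633/r(-121, -167) + ((20268 + 17171)/(9951 + 21062))/(-27794) = -27633/(207*(-167)) + ((20268 + 17171)/(9951 + 21062))/(-27794) = -27633/(-34569) + (37439/31013)*(-1/27794) = -27633*(-1/34569) + (37439*(1/31013))*(-1/27794) = 9211/11523 + (37439/31013)*(-1/27794) = 9211/11523 - 37439/861975322 = 7939223281345/9932541635406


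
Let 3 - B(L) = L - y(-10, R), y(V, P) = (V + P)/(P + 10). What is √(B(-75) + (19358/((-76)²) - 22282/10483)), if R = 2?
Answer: √448784862735198/2390124 ≈ 8.8634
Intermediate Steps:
y(V, P) = (P + V)/(10 + P)
B(L) = 7/3 - L (B(L) = 3 - (L - (2 - 10)/(10 + 2)) = 3 - (L - (-8)/12) = 3 - (L - 1*(-⅔)) = 3 - (L + ⅔) = 3 - (⅔ + L) = 3 + (-⅔ - L) = 7/3 - L)
√(B(-75) + (19358/((-76)²) - 22282/10483)) = √((7/3 - 1*(-75)) + (19358/((-76)²) - 22282/10483)) = √((7/3 + 75) + (19358/5776 - 22282*1/10483)) = √(232/3 + (19358*(1/5776) - 22282/10483)) = √(232/3 + (9679/2888 - 22282/10483)) = √(232/3 + 37114541/30274904) = √(7135121351/90824712) = √448784862735198/2390124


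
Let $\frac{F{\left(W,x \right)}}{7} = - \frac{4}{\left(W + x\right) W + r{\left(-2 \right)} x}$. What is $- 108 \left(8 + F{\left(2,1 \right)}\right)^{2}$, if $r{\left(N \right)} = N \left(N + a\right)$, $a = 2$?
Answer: $-1200$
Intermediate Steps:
$r{\left(N \right)} = N \left(2 + N\right)$ ($r{\left(N \right)} = N \left(N + 2\right) = N \left(2 + N\right)$)
$F{\left(W,x \right)} = - \frac{28}{W \left(W + x\right)}$ ($F{\left(W,x \right)} = 7 \left(- \frac{4}{\left(W + x\right) W + - 2 \left(2 - 2\right) x}\right) = 7 \left(- \frac{4}{W \left(W + x\right) + \left(-2\right) 0 x}\right) = 7 \left(- \frac{4}{W \left(W + x\right) + 0 x}\right) = 7 \left(- \frac{4}{W \left(W + x\right) + 0}\right) = 7 \left(- \frac{4}{W \left(W + x\right)}\right) = - \frac{28}{W \left(W + x\right)}$)
$- 108 \left(8 + F{\left(2,1 \right)}\right)^{2} = - 108 \left(8 - \frac{28}{2 \left(2 + 1\right)}\right)^{2} = - 108 \left(8 - \frac{14}{3}\right)^{2} = - 108 \left(\frac{10}{3}\right)^{2} = \left(-108\right) \frac{100}{9} = -1200$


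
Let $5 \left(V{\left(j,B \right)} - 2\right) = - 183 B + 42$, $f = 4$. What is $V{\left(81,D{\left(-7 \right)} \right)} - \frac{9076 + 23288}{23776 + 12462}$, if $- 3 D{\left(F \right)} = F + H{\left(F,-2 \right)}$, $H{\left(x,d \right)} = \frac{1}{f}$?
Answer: $- \frac{26396881}{362380} \approx -72.843$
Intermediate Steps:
$H{\left(x,d \right)} = \frac{1}{4}$
$D{\left(F \right)} = - \frac{1}{12} - \frac{F}{3}$ ($D{\left(F \right)} = - \frac{F + \frac{1}{4}}{3} = - \frac{\frac{1}{4} + F}{3} = - \frac{1}{12} - \frac{F}{3}$)
$V{\left(j,B \right)} = \frac{52}{5} - \frac{183 B}{5}$ ($V{\left(j,B \right)} = 2 + \frac{- 183 B + 42}{5} = 2 + \frac{42 - 183 B}{5} = 2 - \left(- \frac{42}{5} + \frac{183 B}{5}\right) = \frac{52}{5} - \frac{183 B}{5}$)
$V{\left(81,D{\left(-7 \right)} \right)} - \frac{9076 + 23288}{23776 + 12462} = \left(\frac{52}{5} - \frac{183 \left(- \frac{1}{12} - - \frac{7}{3}\right)}{5}\right) - \frac{9076 + 23288}{23776 + 12462} = \left(\frac{52}{5} - \frac{183 \left(- \frac{1}{12} + \frac{7}{3}\right)}{5}\right) - \frac{32364}{36238} = \left(\frac{52}{5} - \frac{1647}{20}\right) - 32364 \cdot \frac{1}{36238} = \left(\frac{52}{5} - \frac{1647}{20}\right) - \frac{16182}{18119} = - \frac{1439}{20} - \frac{16182}{18119} = - \frac{26396881}{362380}$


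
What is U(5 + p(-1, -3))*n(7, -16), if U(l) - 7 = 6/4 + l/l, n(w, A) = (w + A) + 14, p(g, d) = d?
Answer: 95/2 ≈ 47.500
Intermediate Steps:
n(w, A) = 14 + A + w (n(w, A) = (A + w) + 14 = 14 + A + w)
U(l) = 19/2 (U(l) = 7 + (6/4 + l/l) = 7 + (6*(1/4) + 1) = 7 + (3/2 + 1) = 7 + 5/2 = 19/2)
U(5 + p(-1, -3))*n(7, -16) = 19*(14 - 16 + 7)/2 = (19/2)*5 = 95/2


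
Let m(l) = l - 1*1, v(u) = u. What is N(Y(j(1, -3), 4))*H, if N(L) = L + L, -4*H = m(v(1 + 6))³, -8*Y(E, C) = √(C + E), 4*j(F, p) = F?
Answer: 27*√17/4 ≈ 27.831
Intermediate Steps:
j(F, p) = F/4
Y(E, C) = -√(C + E)/8
m(l) = -1 + l (m(l) = l - 1 = -1 + l)
H = -54 (H = -(-1 + (1 + 6))³/4 = -(-1 + 7)³/4 = -¼*6³ = -¼*216 = -54)
N(L) = 2*L
N(Y(j(1, -3), 4))*H = (2*(-√(4 + (¼)*1)/8))*(-54) = (2*(-√(4 + ¼)/8))*(-54) = (2*(-√17/16))*(-54) = -√17/8*(-54) = 27*√17/4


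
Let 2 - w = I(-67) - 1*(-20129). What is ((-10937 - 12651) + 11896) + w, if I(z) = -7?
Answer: -31812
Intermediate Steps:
w = -20120 (w = 2 - (-7 - 1*(-20129)) = 2 - (-7 + 20129) = 2 - 1*20122 = 2 - 20122 = -20120)
((-10937 - 12651) + 11896) + w = ((-10937 - 12651) + 11896) - 20120 = (-23588 + 11896) - 20120 = -11692 - 20120 = -31812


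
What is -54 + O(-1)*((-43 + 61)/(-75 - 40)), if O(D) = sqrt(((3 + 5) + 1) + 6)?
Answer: -54 - 18*sqrt(15)/115 ≈ -54.606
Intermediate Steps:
O(D) = sqrt(15) (O(D) = sqrt((8 + 1) + 6) = sqrt(9 + 6) = sqrt(15))
-54 + O(-1)*((-43 + 61)/(-75 - 40)) = -54 + sqrt(15)*((-43 + 61)/(-75 - 40)) = -54 + sqrt(15)*(18/(-115)) = -54 + sqrt(15)*(18*(-1/115)) = -54 + sqrt(15)*(-18/115) = -54 - 18*sqrt(15)/115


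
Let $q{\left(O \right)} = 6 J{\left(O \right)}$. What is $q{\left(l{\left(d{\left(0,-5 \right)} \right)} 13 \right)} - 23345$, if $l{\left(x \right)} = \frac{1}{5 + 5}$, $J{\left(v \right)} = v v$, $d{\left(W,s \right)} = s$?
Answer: $- \frac{1166743}{50} \approx -23335.0$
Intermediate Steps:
$J{\left(v \right)} = v^{2}$
$l{\left(x \right)} = \frac{1}{10}$
$q{\left(O \right)} = 6 O^{2}$
$q{\left(l{\left(d{\left(0,-5 \right)} \right)} 13 \right)} - 23345 = 6 \left(\frac{1}{10} \cdot 13\right)^{2} - 23345 = 6 \left(\frac{13}{10}\right)^{2} - 23345 = 6 \cdot \frac{169}{100} - 23345 = \frac{507}{50} - 23345 = - \frac{1166743}{50}$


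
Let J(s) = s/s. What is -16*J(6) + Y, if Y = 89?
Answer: 73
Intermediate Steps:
J(s) = 1
-16*J(6) + Y = -16*1 + 89 = -16 + 89 = 73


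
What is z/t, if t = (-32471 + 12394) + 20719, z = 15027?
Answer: 5009/214 ≈ 23.407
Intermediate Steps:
t = 642 (t = -20077 + 20719 = 642)
z/t = 15027/642 = 15027*(1/642) = 5009/214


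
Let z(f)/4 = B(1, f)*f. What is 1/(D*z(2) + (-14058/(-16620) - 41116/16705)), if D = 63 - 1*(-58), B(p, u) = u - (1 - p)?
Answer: 9254570/17901897219 ≈ 0.00051696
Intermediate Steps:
B(p, u) = -1 + p + u (B(p, u) = u + (-1 + p) = -1 + p + u)
z(f) = 4*f² (z(f) = 4*((-1 + 1 + f)*f) = 4*(f*f) = 4*f²)
D = 121 (D = 63 + 58 = 121)
1/(D*z(2) + (-14058/(-16620) - 41116/16705)) = 1/(121*(4*2²) + (-14058/(-16620) - 41116/16705)) = 1/(121*(4*4) + (-14058*(-1/16620) - 41116*1/16705)) = 1/(121*16 + (2343/2770 - 41116/16705)) = 1/(1936 - 14950301/9254570) = 1/(17901897219/9254570) = 9254570/17901897219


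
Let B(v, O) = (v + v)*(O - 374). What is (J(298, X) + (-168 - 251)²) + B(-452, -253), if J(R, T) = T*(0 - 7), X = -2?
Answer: 742383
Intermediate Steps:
J(R, T) = -7*T (J(R, T) = T*(-7) = -7*T)
B(v, O) = 2*v*(-374 + O) (B(v, O) = (2*v)*(-374 + O) = 2*v*(-374 + O))
(J(298, X) + (-168 - 251)²) + B(-452, -253) = (-7*(-2) + (-168 - 251)²) + 2*(-452)*(-374 - 253) = (14 + (-419)²) + 2*(-452)*(-627) = (14 + 175561) + 566808 = 175575 + 566808 = 742383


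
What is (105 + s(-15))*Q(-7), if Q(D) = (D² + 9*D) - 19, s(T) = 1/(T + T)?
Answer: -34639/10 ≈ -3463.9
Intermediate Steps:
s(T) = 1/(2*T)
Q(D) = -19 + D² + 9*D
(105 + s(-15))*Q(-7) = (105 + (½)/(-15))*(-19 + (-7)² + 9*(-7)) = (105 + (½)*(-1/15))*(-19 + 49 - 63) = (105 - 1/30)*(-33) = (3149/30)*(-33) = -34639/10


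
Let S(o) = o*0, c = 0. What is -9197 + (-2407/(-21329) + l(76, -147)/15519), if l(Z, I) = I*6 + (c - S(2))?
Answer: -144963435852/15762131 ≈ -9196.9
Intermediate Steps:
S(o) = 0
l(Z, I) = 6*I (l(Z, I) = I*6 + (0 - 1*0) = 6*I + (0 + 0) = 6*I + 0 = 6*I)
-9197 + (-2407/(-21329) + l(76, -147)/15519) = -9197 + (-2407/(-21329) + (6*(-147))/15519) = -9197 + (-2407*(-1/21329) - 882*1/15519) = -9197 + (2407/21329 - 42/739) = -9197 + 882955/15762131 = -144963435852/15762131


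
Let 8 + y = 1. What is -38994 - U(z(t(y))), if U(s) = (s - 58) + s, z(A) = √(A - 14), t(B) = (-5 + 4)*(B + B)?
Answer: -38936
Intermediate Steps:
y = -7 (y = -8 + 1 = -7)
t(B) = -2*B
z(A) = √(-14 + A)
U(s) = -58 + 2*s (U(s) = (-58 + s) + s = -58 + 2*s)
-38994 - U(z(t(y))) = -38994 - (-58 + 2*√(-14 - 2*(-7))) = -38994 - (-58 + 2*√(-14 + 14)) = -38994 - (-58 + 2*√0) = -38994 - (-58 + 2*0) = -38994 - (-58 + 0) = -38994 - 1*(-58) = -38994 + 58 = -38936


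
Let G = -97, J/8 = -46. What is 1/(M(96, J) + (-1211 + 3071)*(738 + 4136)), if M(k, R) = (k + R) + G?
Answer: 1/9065271 ≈ 1.1031e-7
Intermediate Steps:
J = -368 (J = 8*(-46) = -368)
M(k, R) = -97 + R + k (M(k, R) = (k + R) - 97 = (R + k) - 97 = -97 + R + k)
1/(M(96, J) + (-1211 + 3071)*(738 + 4136)) = 1/((-97 - 368 + 96) + (-1211 + 3071)*(738 + 4136)) = 1/(-369 + 1860*4874) = 1/(-369 + 9065640) = 1/9065271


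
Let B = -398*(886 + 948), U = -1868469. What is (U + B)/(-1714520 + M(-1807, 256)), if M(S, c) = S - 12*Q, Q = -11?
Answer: 199877/132015 ≈ 1.5140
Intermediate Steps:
M(S, c) = 132 + S (M(S, c) = S - 12*(-11) = S + 132 = 132 + S)
B = -729932 (B = -398*1834 = -729932)
(U + B)/(-1714520 + M(-1807, 256)) = (-1868469 - 729932)/(-1714520 + (132 - 1807)) = -2598401/(-1714520 - 1675) = -2598401/(-1716195) = -2598401*(-1/1716195) = 199877/132015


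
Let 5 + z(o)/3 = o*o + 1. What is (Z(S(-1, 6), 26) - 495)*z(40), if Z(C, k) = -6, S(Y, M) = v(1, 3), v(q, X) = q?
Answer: -2398788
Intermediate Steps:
S(Y, M) = 1
z(o) = -12 + 3*o² (z(o) = -15 + 3*(o*o + 1) = -15 + 3*(o² + 1) = -15 + 3*(1 + o²) = -15 + (3 + 3*o²) = -12 + 3*o²)
(Z(S(-1, 6), 26) - 495)*z(40) = (-6 - 495)*(-12 + 3*40²) = -501*(-12 + 3*1600) = -501*(-12 + 4800) = -501*4788 = -2398788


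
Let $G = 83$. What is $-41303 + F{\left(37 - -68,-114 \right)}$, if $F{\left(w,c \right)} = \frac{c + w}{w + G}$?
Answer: $- \frac{7764973}{188} \approx -41303.0$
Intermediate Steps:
$F{\left(w,c \right)} = \frac{c + w}{83 + w}$ ($F{\left(w,c \right)} = \frac{c + w}{w + 83} = \frac{c + w}{83 + w}$)
$-41303 + F{\left(37 - -68,-114 \right)} = -41303 + \frac{-114 + \left(37 - -68\right)}{83 + \left(37 - -68\right)} = -41303 + \frac{-114 + \left(37 + 68\right)}{83 + \left(37 + 68\right)} = -41303 + \frac{-114 + 105}{83 + 105} = -41303 + \frac{1}{188} \left(-9\right) = -41303 - \frac{9}{188} = - \frac{7764973}{188}$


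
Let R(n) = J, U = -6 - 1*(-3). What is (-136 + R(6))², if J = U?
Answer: 19321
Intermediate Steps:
U = -3 (U = -6 + 3 = -3)
J = -3
R(n) = -3
(-136 + R(6))² = (-136 - 3)² = (-139)² = 19321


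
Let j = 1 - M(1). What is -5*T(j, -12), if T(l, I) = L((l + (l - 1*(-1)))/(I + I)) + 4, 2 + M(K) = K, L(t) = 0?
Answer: -20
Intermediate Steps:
M(K) = -2 + K
j = 2 (j = 1 - (-2 + 1) = 1 - 1*(-1) = 1 + 1 = 2)
T(l, I) = 4 (T(l, I) = 0 + 4 = 4)
-5*T(j, -12) = -5*4 = -20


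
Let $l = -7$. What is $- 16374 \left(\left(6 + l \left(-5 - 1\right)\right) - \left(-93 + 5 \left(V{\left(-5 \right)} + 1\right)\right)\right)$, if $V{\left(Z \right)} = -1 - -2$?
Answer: $-2144994$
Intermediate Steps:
$V{\left(Z \right)} = 1$ ($V{\left(Z \right)} = -1 + 2 = 1$)
$- 16374 \left(\left(6 + l \left(-5 - 1\right)\right) - \left(-93 + 5 \left(V{\left(-5 \right)} + 1\right)\right)\right) = - 16374 \left(\left(6 - 7 \left(-5 - 1\right)\right) + \left(- 5 \left(1 + 1\right) + 93\right)\right) = - 16374 \left(\left(6 - 7 \left(-5 - 1\right)\right) + \left(\left(-5\right) 2 + 93\right)\right) = - 16374 \left(\left(6 - -42\right) + \left(-10 + 93\right)\right) = - 16374 \left(\left(6 + 42\right) + 83\right) = - 16374 \left(48 + 83\right) = \left(-16374\right) 131 = -2144994$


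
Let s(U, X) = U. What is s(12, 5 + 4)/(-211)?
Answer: -12/211 ≈ -0.056872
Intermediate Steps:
s(12, 5 + 4)/(-211) = 12/(-211) = 12*(-1/211) = -12/211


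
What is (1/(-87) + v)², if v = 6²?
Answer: 9803161/7569 ≈ 1295.2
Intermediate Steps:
v = 36
(1/(-87) + v)² = (1/(-87) + 36)² = (-1/87 + 36)² = (3131/87)² = 9803161/7569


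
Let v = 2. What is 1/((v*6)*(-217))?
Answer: -1/2604 ≈ -0.00038402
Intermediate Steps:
1/((v*6)*(-217)) = 1/((2*6)*(-217)) = 1/(12*(-217)) = 1/(-2604) = -1/2604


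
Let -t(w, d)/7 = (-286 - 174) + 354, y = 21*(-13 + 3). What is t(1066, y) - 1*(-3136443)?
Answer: 3137185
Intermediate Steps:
y = -210 (y = 21*(-10) = -210)
t(w, d) = 742 (t(w, d) = -7*((-286 - 174) + 354) = -7*(-460 + 354) = -7*(-106) = 742)
t(1066, y) - 1*(-3136443) = 742 - 1*(-3136443) = 742 + 3136443 = 3137185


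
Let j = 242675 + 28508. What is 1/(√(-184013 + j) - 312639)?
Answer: -13593/4249698137 - √87170/97743057151 ≈ -3.2016e-6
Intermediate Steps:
j = 271183
1/(√(-184013 + j) - 312639) = 1/(√(-184013 + 271183) - 312639) = 1/(√87170 - 312639) = 1/(-312639 + √87170)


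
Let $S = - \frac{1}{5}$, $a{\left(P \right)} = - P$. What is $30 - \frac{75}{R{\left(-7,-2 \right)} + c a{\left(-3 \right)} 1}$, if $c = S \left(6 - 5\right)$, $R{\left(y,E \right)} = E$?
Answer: $\frac{765}{13} \approx 58.846$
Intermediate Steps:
$S = - \frac{1}{5}$ ($S = \left(-1\right) \frac{1}{5} = - \frac{1}{5} \approx -0.2$)
$c = - \frac{1}{5}$ ($c = - \frac{6 - 5}{5} = \left(- \frac{1}{5}\right) 1 = - \frac{1}{5} \approx -0.2$)
$30 - \frac{75}{R{\left(-7,-2 \right)} + c a{\left(-3 \right)} 1} = 30 - \frac{75}{-2 + - \frac{\left(-1\right) \left(-3\right)}{5} \cdot 1} = 30 - \frac{75}{-2 + \left(- \frac{1}{5}\right) 3 \cdot 1} = 30 - \frac{75}{-2 - \frac{3}{5}} = 30 - \frac{75}{- \frac{13}{5}} = 30 - - \frac{375}{13} = 30 + \frac{375}{13} = \frac{765}{13}$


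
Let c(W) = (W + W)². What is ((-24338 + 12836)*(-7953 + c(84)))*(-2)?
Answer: 466314084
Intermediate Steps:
c(W) = 4*W² (c(W) = (2*W)² = 4*W²)
((-24338 + 12836)*(-7953 + c(84)))*(-2) = ((-24338 + 12836)*(-7953 + 4*84²))*(-2) = -11502*(-7953 + 4*7056)*(-2) = -11502*(-7953 + 28224)*(-2) = -11502*20271*(-2) = -233157042*(-2) = 466314084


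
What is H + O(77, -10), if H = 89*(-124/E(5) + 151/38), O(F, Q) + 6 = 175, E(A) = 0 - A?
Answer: 518673/190 ≈ 2729.9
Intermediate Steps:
E(A) = -A
O(F, Q) = 169 (O(F, Q) = -6 + 175 = 169)
H = 486563/190 (H = 89*(-124/((-1*5)) + 151/38) = 89*(-124/(-5) + 151*(1/38)) = 89*(-124*(-1/5) + 151/38) = 89*(124/5 + 151/38) = 89*(5467/190) = 486563/190 ≈ 2560.9)
H + O(77, -10) = 486563/190 + 169 = 518673/190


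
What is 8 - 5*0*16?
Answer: 8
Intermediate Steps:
8 - 5*0*16 = 8 + 0*16 = 8 + 0 = 8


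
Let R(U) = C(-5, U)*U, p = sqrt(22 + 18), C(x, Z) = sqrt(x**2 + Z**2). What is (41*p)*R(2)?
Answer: 164*sqrt(290) ≈ 2792.8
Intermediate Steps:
C(x, Z) = sqrt(Z**2 + x**2)
p = 2*sqrt(10) (p = sqrt(40) = 2*sqrt(10) ≈ 6.3246)
R(U) = U*sqrt(25 + U**2) (R(U) = sqrt(U**2 + (-5)**2)*U = sqrt(U**2 + 25)*U = sqrt(25 + U**2)*U = U*sqrt(25 + U**2))
(41*p)*R(2) = (41*(2*sqrt(10)))*(2*sqrt(25 + 2**2)) = (82*sqrt(10))*(2*sqrt(25 + 4)) = (82*sqrt(10))*(2*sqrt(29)) = 164*sqrt(290)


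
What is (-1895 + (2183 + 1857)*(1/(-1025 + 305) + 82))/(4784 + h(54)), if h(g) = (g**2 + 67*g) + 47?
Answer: 5928829/204570 ≈ 28.982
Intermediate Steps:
h(g) = 47 + g**2 + 67*g
(-1895 + (2183 + 1857)*(1/(-1025 + 305) + 82))/(4784 + h(54)) = (-1895 + (2183 + 1857)*(1/(-1025 + 305) + 82))/(4784 + (47 + 54**2 + 67*54)) = (-1895 + 4040*(1/(-720) + 82))/(4784 + (47 + 2916 + 3618)) = (-1895 + 4040*(-1/720 + 82))/(4784 + 6581) = (-1895 + 4040*(59039/720))/11365 = (-1895 + 5962939/18)*(1/11365) = (5928829/18)*(1/11365) = 5928829/204570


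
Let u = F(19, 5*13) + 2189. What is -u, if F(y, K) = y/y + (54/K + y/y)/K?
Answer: -9252869/4225 ≈ -2190.0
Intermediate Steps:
F(y, K) = 1 + (1 + 54/K)/K (F(y, K) = 1 + (54/K + 1)/K = 1 + (1 + 54/K)/K)
u = 9252869/4225 (u = (54 + 5*13 + (5*13)²)/(5*13)² + 2189 = (54 + 65 + 65²)/65² + 2189 = (54 + 65 + 4225)/4225 + 2189 = (1/4225)*4344 + 2189 = 4344/4225 + 2189 = 9252869/4225 ≈ 2190.0)
-u = -1*9252869/4225 = -9252869/4225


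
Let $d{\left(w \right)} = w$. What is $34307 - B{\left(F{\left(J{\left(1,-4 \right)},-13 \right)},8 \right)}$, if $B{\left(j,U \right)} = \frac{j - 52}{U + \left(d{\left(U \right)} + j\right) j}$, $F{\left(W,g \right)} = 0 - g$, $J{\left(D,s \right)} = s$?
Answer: $\frac{9640306}{281} \approx 34307.0$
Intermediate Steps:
$F{\left(W,g \right)} = - g$
$B{\left(j,U \right)} = \frac{-52 + j}{U + j \left(U + j\right)}$ ($B{\left(j,U \right)} = \frac{j - 52}{U + \left(U + j\right) j} = \frac{-52 + j}{U + j \left(U + j\right)}$)
$34307 - B{\left(F{\left(J{\left(1,-4 \right)},-13 \right)},8 \right)} = 34307 - \frac{-52 - -13}{8 + \left(\left(-1\right) \left(-13\right)\right)^{2} + 8 \left(\left(-1\right) \left(-13\right)\right)} = 34307 - \frac{-52 + 13}{8 + 13^{2} + 8 \cdot 13} = 34307 - \frac{1}{8 + 169 + 104} \left(-39\right) = 34307 - \frac{1}{281} \left(-39\right) = 34307 - - \frac{39}{281} = 34307 + \frac{39}{281} = \frac{9640306}{281}$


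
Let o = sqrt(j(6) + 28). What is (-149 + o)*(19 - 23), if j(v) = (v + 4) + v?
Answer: 596 - 8*sqrt(11) ≈ 569.47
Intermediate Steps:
j(v) = 4 + 2*v (j(v) = (4 + v) + v = 4 + 2*v)
o = 2*sqrt(11) (o = sqrt((4 + 2*6) + 28) = sqrt((4 + 12) + 28) = sqrt(16 + 28) = sqrt(44) = 2*sqrt(11) ≈ 6.6332)
(-149 + o)*(19 - 23) = (-149 + 2*sqrt(11))*(19 - 23) = (-149 + 2*sqrt(11))*(-4) = 596 - 8*sqrt(11)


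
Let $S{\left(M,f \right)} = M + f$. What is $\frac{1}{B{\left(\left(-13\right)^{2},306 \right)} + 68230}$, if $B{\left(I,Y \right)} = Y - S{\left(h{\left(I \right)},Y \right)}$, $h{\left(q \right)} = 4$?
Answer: $\frac{1}{68226} \approx 1.4657 \cdot 10^{-5}$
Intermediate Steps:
$B{\left(I,Y \right)} = -4$ ($B{\left(I,Y \right)} = Y - \left(4 + Y\right) = -4$)
$\frac{1}{B{\left(\left(-13\right)^{2},306 \right)} + 68230} = \frac{1}{-4 + 68230} = \frac{1}{68226}$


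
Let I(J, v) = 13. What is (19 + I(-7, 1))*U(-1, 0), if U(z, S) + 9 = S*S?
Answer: -288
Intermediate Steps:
U(z, S) = -9 + S**2 (U(z, S) = -9 + S*S = -9 + S**2)
(19 + I(-7, 1))*U(-1, 0) = (19 + 13)*(-9 + 0**2) = 32*(-9 + 0) = 32*(-9) = -288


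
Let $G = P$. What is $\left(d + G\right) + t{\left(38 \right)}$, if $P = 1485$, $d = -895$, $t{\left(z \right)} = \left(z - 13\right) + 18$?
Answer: $633$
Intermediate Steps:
$t{\left(z \right)} = 5 + z$ ($t{\left(z \right)} = \left(-13 + z\right) + 18 = 5 + z$)
$G = 1485$
$\left(d + G\right) + t{\left(38 \right)} = \left(-895 + 1485\right) + \left(5 + 38\right) = 590 + 43 = 633$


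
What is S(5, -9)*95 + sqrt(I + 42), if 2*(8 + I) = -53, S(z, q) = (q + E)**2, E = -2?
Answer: 11495 + sqrt(30)/2 ≈ 11498.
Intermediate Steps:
S(z, q) = (-2 + q)**2 (S(z, q) = (q - 2)**2 = (-2 + q)**2)
I = -69/2 (I = -8 + (1/2)*(-53) = -8 - 53/2 = -69/2 ≈ -34.500)
S(5, -9)*95 + sqrt(I + 42) = (-2 - 9)**2*95 + sqrt(-69/2 + 42) = (-11)**2*95 + sqrt(15/2) = 121*95 + sqrt(30)/2 = 11495 + sqrt(30)/2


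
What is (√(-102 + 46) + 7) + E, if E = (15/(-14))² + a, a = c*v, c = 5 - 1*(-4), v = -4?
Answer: -5459/196 + 2*I*√14 ≈ -27.852 + 7.4833*I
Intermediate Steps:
c = 9 (c = 5 + 4 = 9)
a = -36 (a = 9*(-4) = -36)
E = -6831/196 (E = (15/(-14))² - 36 = (15*(-1/14))² - 36 = (-15/14)² - 36 = 225/196 - 36 = -6831/196 ≈ -34.852)
(√(-102 + 46) + 7) + E = (√(-102 + 46) + 7) - 6831/196 = (√(-56) + 7) - 6831/196 = (2*I*√14 + 7) - 6831/196 = (7 + 2*I*√14) - 6831/196 = -5459/196 + 2*I*√14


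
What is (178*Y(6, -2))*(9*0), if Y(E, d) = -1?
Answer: 0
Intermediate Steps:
(178*Y(6, -2))*(9*0) = (178*(-1))*(9*0) = -178*0 = 0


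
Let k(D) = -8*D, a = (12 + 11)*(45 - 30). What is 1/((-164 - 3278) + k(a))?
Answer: -1/6202 ≈ -0.00016124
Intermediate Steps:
a = 345 (a = 23*15 = 345)
1/((-164 - 3278) + k(a)) = 1/((-164 - 3278) - 8*345) = 1/(-3442 - 2760) = 1/(-6202) = -1/6202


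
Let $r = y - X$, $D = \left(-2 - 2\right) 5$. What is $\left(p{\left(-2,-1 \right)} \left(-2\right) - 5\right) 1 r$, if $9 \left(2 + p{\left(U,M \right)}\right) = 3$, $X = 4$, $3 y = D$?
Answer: $\frac{160}{9} \approx 17.778$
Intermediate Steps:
$D = -20$ ($D = \left(-4\right) 5 = -20$)
$y = - \frac{20}{3}$ ($y = \frac{1}{3} \left(-20\right) = - \frac{20}{3} \approx -6.6667$)
$r = - \frac{32}{3}$ ($r = - \frac{20}{3} - 4 = - \frac{32}{3} \approx -10.667$)
$p{\left(U,M \right)} = - \frac{5}{3}$ ($p{\left(U,M \right)} = -2 + \frac{1}{9} \cdot 3 = -2 + \frac{1}{3} = - \frac{5}{3}$)
$\left(p{\left(-2,-1 \right)} \left(-2\right) - 5\right) 1 r = \left(\left(- \frac{5}{3}\right) \left(-2\right) - 5\right) 1 \left(- \frac{32}{3}\right) = \left(\frac{10}{3} - 5\right) \left(- \frac{32}{3}\right) = \left(- \frac{5}{3}\right) \left(- \frac{32}{3}\right) = \frac{160}{9}$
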